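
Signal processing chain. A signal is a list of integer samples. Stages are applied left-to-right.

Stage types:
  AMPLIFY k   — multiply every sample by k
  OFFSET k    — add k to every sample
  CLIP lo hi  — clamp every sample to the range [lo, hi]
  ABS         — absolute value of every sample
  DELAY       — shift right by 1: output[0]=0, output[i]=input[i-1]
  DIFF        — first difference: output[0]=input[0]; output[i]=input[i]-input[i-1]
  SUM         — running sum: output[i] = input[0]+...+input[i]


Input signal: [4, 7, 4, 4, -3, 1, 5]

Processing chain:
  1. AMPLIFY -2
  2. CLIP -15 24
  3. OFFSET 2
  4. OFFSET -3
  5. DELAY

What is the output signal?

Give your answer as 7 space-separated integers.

Answer: 0 -9 -15 -9 -9 5 -3

Derivation:
Input: [4, 7, 4, 4, -3, 1, 5]
Stage 1 (AMPLIFY -2): 4*-2=-8, 7*-2=-14, 4*-2=-8, 4*-2=-8, -3*-2=6, 1*-2=-2, 5*-2=-10 -> [-8, -14, -8, -8, 6, -2, -10]
Stage 2 (CLIP -15 24): clip(-8,-15,24)=-8, clip(-14,-15,24)=-14, clip(-8,-15,24)=-8, clip(-8,-15,24)=-8, clip(6,-15,24)=6, clip(-2,-15,24)=-2, clip(-10,-15,24)=-10 -> [-8, -14, -8, -8, 6, -2, -10]
Stage 3 (OFFSET 2): -8+2=-6, -14+2=-12, -8+2=-6, -8+2=-6, 6+2=8, -2+2=0, -10+2=-8 -> [-6, -12, -6, -6, 8, 0, -8]
Stage 4 (OFFSET -3): -6+-3=-9, -12+-3=-15, -6+-3=-9, -6+-3=-9, 8+-3=5, 0+-3=-3, -8+-3=-11 -> [-9, -15, -9, -9, 5, -3, -11]
Stage 5 (DELAY): [0, -9, -15, -9, -9, 5, -3] = [0, -9, -15, -9, -9, 5, -3] -> [0, -9, -15, -9, -9, 5, -3]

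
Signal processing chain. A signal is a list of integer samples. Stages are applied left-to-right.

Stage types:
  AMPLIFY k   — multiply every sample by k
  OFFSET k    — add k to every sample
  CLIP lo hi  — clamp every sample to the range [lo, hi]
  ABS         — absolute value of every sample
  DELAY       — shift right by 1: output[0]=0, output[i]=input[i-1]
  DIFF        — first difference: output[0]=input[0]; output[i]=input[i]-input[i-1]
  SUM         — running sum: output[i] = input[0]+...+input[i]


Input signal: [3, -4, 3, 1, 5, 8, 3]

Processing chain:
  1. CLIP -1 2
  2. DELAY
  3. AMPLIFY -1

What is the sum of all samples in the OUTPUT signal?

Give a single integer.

Answer: -8

Derivation:
Input: [3, -4, 3, 1, 5, 8, 3]
Stage 1 (CLIP -1 2): clip(3,-1,2)=2, clip(-4,-1,2)=-1, clip(3,-1,2)=2, clip(1,-1,2)=1, clip(5,-1,2)=2, clip(8,-1,2)=2, clip(3,-1,2)=2 -> [2, -1, 2, 1, 2, 2, 2]
Stage 2 (DELAY): [0, 2, -1, 2, 1, 2, 2] = [0, 2, -1, 2, 1, 2, 2] -> [0, 2, -1, 2, 1, 2, 2]
Stage 3 (AMPLIFY -1): 0*-1=0, 2*-1=-2, -1*-1=1, 2*-1=-2, 1*-1=-1, 2*-1=-2, 2*-1=-2 -> [0, -2, 1, -2, -1, -2, -2]
Output sum: -8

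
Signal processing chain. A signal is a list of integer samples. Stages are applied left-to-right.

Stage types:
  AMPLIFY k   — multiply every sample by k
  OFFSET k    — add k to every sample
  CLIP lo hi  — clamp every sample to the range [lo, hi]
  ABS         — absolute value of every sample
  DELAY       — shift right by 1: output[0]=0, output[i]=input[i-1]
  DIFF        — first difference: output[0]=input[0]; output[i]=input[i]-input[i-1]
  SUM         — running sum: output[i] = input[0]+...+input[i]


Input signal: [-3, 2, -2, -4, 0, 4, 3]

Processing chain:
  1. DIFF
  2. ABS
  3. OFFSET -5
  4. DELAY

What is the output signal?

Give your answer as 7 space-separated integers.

Answer: 0 -2 0 -1 -3 -1 -1

Derivation:
Input: [-3, 2, -2, -4, 0, 4, 3]
Stage 1 (DIFF): s[0]=-3, 2--3=5, -2-2=-4, -4--2=-2, 0--4=4, 4-0=4, 3-4=-1 -> [-3, 5, -4, -2, 4, 4, -1]
Stage 2 (ABS): |-3|=3, |5|=5, |-4|=4, |-2|=2, |4|=4, |4|=4, |-1|=1 -> [3, 5, 4, 2, 4, 4, 1]
Stage 3 (OFFSET -5): 3+-5=-2, 5+-5=0, 4+-5=-1, 2+-5=-3, 4+-5=-1, 4+-5=-1, 1+-5=-4 -> [-2, 0, -1, -3, -1, -1, -4]
Stage 4 (DELAY): [0, -2, 0, -1, -3, -1, -1] = [0, -2, 0, -1, -3, -1, -1] -> [0, -2, 0, -1, -3, -1, -1]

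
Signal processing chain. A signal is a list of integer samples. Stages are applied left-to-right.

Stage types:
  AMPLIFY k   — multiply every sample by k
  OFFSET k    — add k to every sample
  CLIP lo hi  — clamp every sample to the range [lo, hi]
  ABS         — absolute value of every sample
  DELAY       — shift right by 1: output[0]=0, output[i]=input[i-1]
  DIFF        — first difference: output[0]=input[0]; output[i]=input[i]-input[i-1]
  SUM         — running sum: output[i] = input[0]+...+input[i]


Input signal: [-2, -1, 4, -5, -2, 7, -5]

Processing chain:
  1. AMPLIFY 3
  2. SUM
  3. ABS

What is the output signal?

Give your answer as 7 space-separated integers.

Input: [-2, -1, 4, -5, -2, 7, -5]
Stage 1 (AMPLIFY 3): -2*3=-6, -1*3=-3, 4*3=12, -5*3=-15, -2*3=-6, 7*3=21, -5*3=-15 -> [-6, -3, 12, -15, -6, 21, -15]
Stage 2 (SUM): sum[0..0]=-6, sum[0..1]=-9, sum[0..2]=3, sum[0..3]=-12, sum[0..4]=-18, sum[0..5]=3, sum[0..6]=-12 -> [-6, -9, 3, -12, -18, 3, -12]
Stage 3 (ABS): |-6|=6, |-9|=9, |3|=3, |-12|=12, |-18|=18, |3|=3, |-12|=12 -> [6, 9, 3, 12, 18, 3, 12]

Answer: 6 9 3 12 18 3 12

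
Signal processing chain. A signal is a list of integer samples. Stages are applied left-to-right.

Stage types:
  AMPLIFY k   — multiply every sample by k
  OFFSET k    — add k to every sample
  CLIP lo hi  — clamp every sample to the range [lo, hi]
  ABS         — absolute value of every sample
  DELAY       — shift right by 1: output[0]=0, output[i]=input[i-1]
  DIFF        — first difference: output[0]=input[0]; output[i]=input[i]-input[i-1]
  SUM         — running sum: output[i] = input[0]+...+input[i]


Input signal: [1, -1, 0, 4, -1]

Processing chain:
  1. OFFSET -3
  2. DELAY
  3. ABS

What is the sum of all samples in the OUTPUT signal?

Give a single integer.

Input: [1, -1, 0, 4, -1]
Stage 1 (OFFSET -3): 1+-3=-2, -1+-3=-4, 0+-3=-3, 4+-3=1, -1+-3=-4 -> [-2, -4, -3, 1, -4]
Stage 2 (DELAY): [0, -2, -4, -3, 1] = [0, -2, -4, -3, 1] -> [0, -2, -4, -3, 1]
Stage 3 (ABS): |0|=0, |-2|=2, |-4|=4, |-3|=3, |1|=1 -> [0, 2, 4, 3, 1]
Output sum: 10

Answer: 10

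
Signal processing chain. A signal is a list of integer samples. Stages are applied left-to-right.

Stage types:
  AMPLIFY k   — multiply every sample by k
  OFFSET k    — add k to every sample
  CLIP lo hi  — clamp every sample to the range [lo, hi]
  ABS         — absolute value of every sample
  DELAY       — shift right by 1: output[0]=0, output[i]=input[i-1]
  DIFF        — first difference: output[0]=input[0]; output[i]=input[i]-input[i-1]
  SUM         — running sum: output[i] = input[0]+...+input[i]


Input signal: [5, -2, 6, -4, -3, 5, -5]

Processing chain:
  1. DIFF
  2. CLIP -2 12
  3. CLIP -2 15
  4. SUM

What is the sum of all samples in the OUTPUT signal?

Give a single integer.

Input: [5, -2, 6, -4, -3, 5, -5]
Stage 1 (DIFF): s[0]=5, -2-5=-7, 6--2=8, -4-6=-10, -3--4=1, 5--3=8, -5-5=-10 -> [5, -7, 8, -10, 1, 8, -10]
Stage 2 (CLIP -2 12): clip(5,-2,12)=5, clip(-7,-2,12)=-2, clip(8,-2,12)=8, clip(-10,-2,12)=-2, clip(1,-2,12)=1, clip(8,-2,12)=8, clip(-10,-2,12)=-2 -> [5, -2, 8, -2, 1, 8, -2]
Stage 3 (CLIP -2 15): clip(5,-2,15)=5, clip(-2,-2,15)=-2, clip(8,-2,15)=8, clip(-2,-2,15)=-2, clip(1,-2,15)=1, clip(8,-2,15)=8, clip(-2,-2,15)=-2 -> [5, -2, 8, -2, 1, 8, -2]
Stage 4 (SUM): sum[0..0]=5, sum[0..1]=3, sum[0..2]=11, sum[0..3]=9, sum[0..4]=10, sum[0..5]=18, sum[0..6]=16 -> [5, 3, 11, 9, 10, 18, 16]
Output sum: 72

Answer: 72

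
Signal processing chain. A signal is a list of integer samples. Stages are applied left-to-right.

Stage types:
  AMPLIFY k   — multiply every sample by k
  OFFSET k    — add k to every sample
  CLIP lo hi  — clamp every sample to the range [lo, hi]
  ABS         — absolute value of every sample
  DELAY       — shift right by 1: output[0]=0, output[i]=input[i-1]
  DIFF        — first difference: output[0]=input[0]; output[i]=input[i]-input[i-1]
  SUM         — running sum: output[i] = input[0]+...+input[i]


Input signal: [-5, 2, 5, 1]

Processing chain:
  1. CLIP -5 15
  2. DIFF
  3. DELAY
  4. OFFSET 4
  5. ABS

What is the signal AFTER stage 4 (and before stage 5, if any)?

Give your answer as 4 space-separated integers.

Answer: 4 -1 11 7

Derivation:
Input: [-5, 2, 5, 1]
Stage 1 (CLIP -5 15): clip(-5,-5,15)=-5, clip(2,-5,15)=2, clip(5,-5,15)=5, clip(1,-5,15)=1 -> [-5, 2, 5, 1]
Stage 2 (DIFF): s[0]=-5, 2--5=7, 5-2=3, 1-5=-4 -> [-5, 7, 3, -4]
Stage 3 (DELAY): [0, -5, 7, 3] = [0, -5, 7, 3] -> [0, -5, 7, 3]
Stage 4 (OFFSET 4): 0+4=4, -5+4=-1, 7+4=11, 3+4=7 -> [4, -1, 11, 7]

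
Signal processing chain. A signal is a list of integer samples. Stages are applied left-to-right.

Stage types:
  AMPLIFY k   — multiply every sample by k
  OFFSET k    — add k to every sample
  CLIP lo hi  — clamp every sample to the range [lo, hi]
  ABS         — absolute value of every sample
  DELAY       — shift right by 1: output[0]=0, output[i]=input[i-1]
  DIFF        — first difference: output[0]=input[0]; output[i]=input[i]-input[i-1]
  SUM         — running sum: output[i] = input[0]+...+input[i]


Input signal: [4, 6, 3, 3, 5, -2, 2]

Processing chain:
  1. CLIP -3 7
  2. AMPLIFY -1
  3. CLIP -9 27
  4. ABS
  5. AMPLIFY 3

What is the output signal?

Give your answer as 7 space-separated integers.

Input: [4, 6, 3, 3, 5, -2, 2]
Stage 1 (CLIP -3 7): clip(4,-3,7)=4, clip(6,-3,7)=6, clip(3,-3,7)=3, clip(3,-3,7)=3, clip(5,-3,7)=5, clip(-2,-3,7)=-2, clip(2,-3,7)=2 -> [4, 6, 3, 3, 5, -2, 2]
Stage 2 (AMPLIFY -1): 4*-1=-4, 6*-1=-6, 3*-1=-3, 3*-1=-3, 5*-1=-5, -2*-1=2, 2*-1=-2 -> [-4, -6, -3, -3, -5, 2, -2]
Stage 3 (CLIP -9 27): clip(-4,-9,27)=-4, clip(-6,-9,27)=-6, clip(-3,-9,27)=-3, clip(-3,-9,27)=-3, clip(-5,-9,27)=-5, clip(2,-9,27)=2, clip(-2,-9,27)=-2 -> [-4, -6, -3, -3, -5, 2, -2]
Stage 4 (ABS): |-4|=4, |-6|=6, |-3|=3, |-3|=3, |-5|=5, |2|=2, |-2|=2 -> [4, 6, 3, 3, 5, 2, 2]
Stage 5 (AMPLIFY 3): 4*3=12, 6*3=18, 3*3=9, 3*3=9, 5*3=15, 2*3=6, 2*3=6 -> [12, 18, 9, 9, 15, 6, 6]

Answer: 12 18 9 9 15 6 6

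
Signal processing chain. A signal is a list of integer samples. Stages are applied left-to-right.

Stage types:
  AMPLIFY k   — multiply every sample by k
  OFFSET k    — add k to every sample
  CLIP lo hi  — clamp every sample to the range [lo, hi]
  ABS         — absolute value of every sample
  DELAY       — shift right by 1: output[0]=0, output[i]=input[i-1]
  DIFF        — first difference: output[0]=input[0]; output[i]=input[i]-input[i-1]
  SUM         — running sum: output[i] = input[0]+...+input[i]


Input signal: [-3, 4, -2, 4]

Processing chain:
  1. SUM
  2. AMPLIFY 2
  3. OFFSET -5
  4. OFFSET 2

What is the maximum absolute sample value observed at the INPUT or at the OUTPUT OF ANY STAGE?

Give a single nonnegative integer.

Input: [-3, 4, -2, 4] (max |s|=4)
Stage 1 (SUM): sum[0..0]=-3, sum[0..1]=1, sum[0..2]=-1, sum[0..3]=3 -> [-3, 1, -1, 3] (max |s|=3)
Stage 2 (AMPLIFY 2): -3*2=-6, 1*2=2, -1*2=-2, 3*2=6 -> [-6, 2, -2, 6] (max |s|=6)
Stage 3 (OFFSET -5): -6+-5=-11, 2+-5=-3, -2+-5=-7, 6+-5=1 -> [-11, -3, -7, 1] (max |s|=11)
Stage 4 (OFFSET 2): -11+2=-9, -3+2=-1, -7+2=-5, 1+2=3 -> [-9, -1, -5, 3] (max |s|=9)
Overall max amplitude: 11

Answer: 11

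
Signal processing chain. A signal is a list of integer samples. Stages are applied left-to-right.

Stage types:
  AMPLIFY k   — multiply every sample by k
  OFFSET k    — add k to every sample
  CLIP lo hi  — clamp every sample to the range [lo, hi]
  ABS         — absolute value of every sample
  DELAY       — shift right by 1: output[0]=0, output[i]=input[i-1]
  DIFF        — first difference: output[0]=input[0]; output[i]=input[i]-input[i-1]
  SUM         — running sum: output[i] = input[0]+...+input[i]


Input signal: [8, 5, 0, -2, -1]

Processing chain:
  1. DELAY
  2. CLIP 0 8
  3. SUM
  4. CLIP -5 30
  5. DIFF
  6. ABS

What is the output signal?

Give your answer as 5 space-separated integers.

Input: [8, 5, 0, -2, -1]
Stage 1 (DELAY): [0, 8, 5, 0, -2] = [0, 8, 5, 0, -2] -> [0, 8, 5, 0, -2]
Stage 2 (CLIP 0 8): clip(0,0,8)=0, clip(8,0,8)=8, clip(5,0,8)=5, clip(0,0,8)=0, clip(-2,0,8)=0 -> [0, 8, 5, 0, 0]
Stage 3 (SUM): sum[0..0]=0, sum[0..1]=8, sum[0..2]=13, sum[0..3]=13, sum[0..4]=13 -> [0, 8, 13, 13, 13]
Stage 4 (CLIP -5 30): clip(0,-5,30)=0, clip(8,-5,30)=8, clip(13,-5,30)=13, clip(13,-5,30)=13, clip(13,-5,30)=13 -> [0, 8, 13, 13, 13]
Stage 5 (DIFF): s[0]=0, 8-0=8, 13-8=5, 13-13=0, 13-13=0 -> [0, 8, 5, 0, 0]
Stage 6 (ABS): |0|=0, |8|=8, |5|=5, |0|=0, |0|=0 -> [0, 8, 5, 0, 0]

Answer: 0 8 5 0 0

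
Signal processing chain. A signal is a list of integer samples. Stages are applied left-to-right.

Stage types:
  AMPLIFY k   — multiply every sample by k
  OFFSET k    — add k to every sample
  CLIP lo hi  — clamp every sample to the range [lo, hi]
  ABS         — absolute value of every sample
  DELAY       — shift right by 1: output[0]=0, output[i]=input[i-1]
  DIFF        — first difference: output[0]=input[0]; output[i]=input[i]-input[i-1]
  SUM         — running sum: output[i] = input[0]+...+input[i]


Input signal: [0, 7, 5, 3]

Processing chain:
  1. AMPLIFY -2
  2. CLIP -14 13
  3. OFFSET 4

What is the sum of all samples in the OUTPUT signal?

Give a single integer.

Answer: -14

Derivation:
Input: [0, 7, 5, 3]
Stage 1 (AMPLIFY -2): 0*-2=0, 7*-2=-14, 5*-2=-10, 3*-2=-6 -> [0, -14, -10, -6]
Stage 2 (CLIP -14 13): clip(0,-14,13)=0, clip(-14,-14,13)=-14, clip(-10,-14,13)=-10, clip(-6,-14,13)=-6 -> [0, -14, -10, -6]
Stage 3 (OFFSET 4): 0+4=4, -14+4=-10, -10+4=-6, -6+4=-2 -> [4, -10, -6, -2]
Output sum: -14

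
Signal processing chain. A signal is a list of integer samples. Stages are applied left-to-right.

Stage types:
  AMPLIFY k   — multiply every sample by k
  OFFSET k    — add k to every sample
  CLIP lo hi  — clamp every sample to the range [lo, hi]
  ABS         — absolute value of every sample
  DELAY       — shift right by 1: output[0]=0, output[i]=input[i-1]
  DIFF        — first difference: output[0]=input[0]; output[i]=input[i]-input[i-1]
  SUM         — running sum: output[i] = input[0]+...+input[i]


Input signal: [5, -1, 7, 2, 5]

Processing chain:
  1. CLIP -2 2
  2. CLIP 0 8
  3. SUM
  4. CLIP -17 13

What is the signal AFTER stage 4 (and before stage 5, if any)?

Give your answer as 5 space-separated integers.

Input: [5, -1, 7, 2, 5]
Stage 1 (CLIP -2 2): clip(5,-2,2)=2, clip(-1,-2,2)=-1, clip(7,-2,2)=2, clip(2,-2,2)=2, clip(5,-2,2)=2 -> [2, -1, 2, 2, 2]
Stage 2 (CLIP 0 8): clip(2,0,8)=2, clip(-1,0,8)=0, clip(2,0,8)=2, clip(2,0,8)=2, clip(2,0,8)=2 -> [2, 0, 2, 2, 2]
Stage 3 (SUM): sum[0..0]=2, sum[0..1]=2, sum[0..2]=4, sum[0..3]=6, sum[0..4]=8 -> [2, 2, 4, 6, 8]
Stage 4 (CLIP -17 13): clip(2,-17,13)=2, clip(2,-17,13)=2, clip(4,-17,13)=4, clip(6,-17,13)=6, clip(8,-17,13)=8 -> [2, 2, 4, 6, 8]

Answer: 2 2 4 6 8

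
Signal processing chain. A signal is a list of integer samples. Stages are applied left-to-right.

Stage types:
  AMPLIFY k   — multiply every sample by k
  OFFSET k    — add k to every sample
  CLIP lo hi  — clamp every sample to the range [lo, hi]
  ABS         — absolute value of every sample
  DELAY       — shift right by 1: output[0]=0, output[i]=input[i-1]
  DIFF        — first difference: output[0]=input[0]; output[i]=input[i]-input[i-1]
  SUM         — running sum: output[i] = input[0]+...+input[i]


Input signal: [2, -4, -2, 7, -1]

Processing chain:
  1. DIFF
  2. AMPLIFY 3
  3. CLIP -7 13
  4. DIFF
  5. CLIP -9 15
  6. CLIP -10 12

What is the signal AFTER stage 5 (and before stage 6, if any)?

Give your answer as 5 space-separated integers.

Input: [2, -4, -2, 7, -1]
Stage 1 (DIFF): s[0]=2, -4-2=-6, -2--4=2, 7--2=9, -1-7=-8 -> [2, -6, 2, 9, -8]
Stage 2 (AMPLIFY 3): 2*3=6, -6*3=-18, 2*3=6, 9*3=27, -8*3=-24 -> [6, -18, 6, 27, -24]
Stage 3 (CLIP -7 13): clip(6,-7,13)=6, clip(-18,-7,13)=-7, clip(6,-7,13)=6, clip(27,-7,13)=13, clip(-24,-7,13)=-7 -> [6, -7, 6, 13, -7]
Stage 4 (DIFF): s[0]=6, -7-6=-13, 6--7=13, 13-6=7, -7-13=-20 -> [6, -13, 13, 7, -20]
Stage 5 (CLIP -9 15): clip(6,-9,15)=6, clip(-13,-9,15)=-9, clip(13,-9,15)=13, clip(7,-9,15)=7, clip(-20,-9,15)=-9 -> [6, -9, 13, 7, -9]

Answer: 6 -9 13 7 -9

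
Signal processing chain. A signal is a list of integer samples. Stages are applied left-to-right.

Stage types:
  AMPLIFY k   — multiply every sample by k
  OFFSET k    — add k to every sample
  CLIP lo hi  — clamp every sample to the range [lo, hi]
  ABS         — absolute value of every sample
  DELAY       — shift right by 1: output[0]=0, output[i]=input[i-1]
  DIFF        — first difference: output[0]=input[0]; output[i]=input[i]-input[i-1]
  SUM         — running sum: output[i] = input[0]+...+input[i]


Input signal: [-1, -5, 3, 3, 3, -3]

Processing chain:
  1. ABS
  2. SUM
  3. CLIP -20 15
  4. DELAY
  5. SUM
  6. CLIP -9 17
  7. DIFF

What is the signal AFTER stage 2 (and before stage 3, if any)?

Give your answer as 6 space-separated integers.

Answer: 1 6 9 12 15 18

Derivation:
Input: [-1, -5, 3, 3, 3, -3]
Stage 1 (ABS): |-1|=1, |-5|=5, |3|=3, |3|=3, |3|=3, |-3|=3 -> [1, 5, 3, 3, 3, 3]
Stage 2 (SUM): sum[0..0]=1, sum[0..1]=6, sum[0..2]=9, sum[0..3]=12, sum[0..4]=15, sum[0..5]=18 -> [1, 6, 9, 12, 15, 18]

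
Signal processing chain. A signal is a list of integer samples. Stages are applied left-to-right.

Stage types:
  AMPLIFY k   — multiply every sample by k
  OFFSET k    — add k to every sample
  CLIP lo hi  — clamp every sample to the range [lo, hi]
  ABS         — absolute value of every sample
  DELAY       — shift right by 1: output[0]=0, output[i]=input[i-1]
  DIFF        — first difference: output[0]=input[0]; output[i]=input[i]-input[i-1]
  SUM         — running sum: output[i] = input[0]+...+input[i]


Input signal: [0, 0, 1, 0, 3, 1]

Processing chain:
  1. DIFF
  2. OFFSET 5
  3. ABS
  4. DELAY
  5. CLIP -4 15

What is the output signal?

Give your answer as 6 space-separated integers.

Answer: 0 5 5 6 4 8

Derivation:
Input: [0, 0, 1, 0, 3, 1]
Stage 1 (DIFF): s[0]=0, 0-0=0, 1-0=1, 0-1=-1, 3-0=3, 1-3=-2 -> [0, 0, 1, -1, 3, -2]
Stage 2 (OFFSET 5): 0+5=5, 0+5=5, 1+5=6, -1+5=4, 3+5=8, -2+5=3 -> [5, 5, 6, 4, 8, 3]
Stage 3 (ABS): |5|=5, |5|=5, |6|=6, |4|=4, |8|=8, |3|=3 -> [5, 5, 6, 4, 8, 3]
Stage 4 (DELAY): [0, 5, 5, 6, 4, 8] = [0, 5, 5, 6, 4, 8] -> [0, 5, 5, 6, 4, 8]
Stage 5 (CLIP -4 15): clip(0,-4,15)=0, clip(5,-4,15)=5, clip(5,-4,15)=5, clip(6,-4,15)=6, clip(4,-4,15)=4, clip(8,-4,15)=8 -> [0, 5, 5, 6, 4, 8]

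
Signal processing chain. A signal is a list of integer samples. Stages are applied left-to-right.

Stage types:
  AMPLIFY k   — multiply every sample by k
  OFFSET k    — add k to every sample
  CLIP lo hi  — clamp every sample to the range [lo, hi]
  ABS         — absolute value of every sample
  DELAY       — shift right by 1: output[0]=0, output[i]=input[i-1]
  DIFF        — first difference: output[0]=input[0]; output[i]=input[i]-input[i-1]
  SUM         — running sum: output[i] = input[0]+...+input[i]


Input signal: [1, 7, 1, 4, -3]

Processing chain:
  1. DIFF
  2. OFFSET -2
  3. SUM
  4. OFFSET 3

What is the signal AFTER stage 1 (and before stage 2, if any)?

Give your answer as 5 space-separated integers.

Input: [1, 7, 1, 4, -3]
Stage 1 (DIFF): s[0]=1, 7-1=6, 1-7=-6, 4-1=3, -3-4=-7 -> [1, 6, -6, 3, -7]

Answer: 1 6 -6 3 -7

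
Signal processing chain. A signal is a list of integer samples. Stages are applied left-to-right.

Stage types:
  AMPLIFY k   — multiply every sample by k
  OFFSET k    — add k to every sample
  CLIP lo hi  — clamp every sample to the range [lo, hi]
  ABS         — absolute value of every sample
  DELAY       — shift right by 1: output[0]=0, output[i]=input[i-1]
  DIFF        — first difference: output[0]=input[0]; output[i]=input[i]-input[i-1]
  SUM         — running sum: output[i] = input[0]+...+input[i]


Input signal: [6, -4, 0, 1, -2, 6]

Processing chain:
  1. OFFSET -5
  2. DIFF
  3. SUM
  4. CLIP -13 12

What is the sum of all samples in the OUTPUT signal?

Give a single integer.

Answer: -23

Derivation:
Input: [6, -4, 0, 1, -2, 6]
Stage 1 (OFFSET -5): 6+-5=1, -4+-5=-9, 0+-5=-5, 1+-5=-4, -2+-5=-7, 6+-5=1 -> [1, -9, -5, -4, -7, 1]
Stage 2 (DIFF): s[0]=1, -9-1=-10, -5--9=4, -4--5=1, -7--4=-3, 1--7=8 -> [1, -10, 4, 1, -3, 8]
Stage 3 (SUM): sum[0..0]=1, sum[0..1]=-9, sum[0..2]=-5, sum[0..3]=-4, sum[0..4]=-7, sum[0..5]=1 -> [1, -9, -5, -4, -7, 1]
Stage 4 (CLIP -13 12): clip(1,-13,12)=1, clip(-9,-13,12)=-9, clip(-5,-13,12)=-5, clip(-4,-13,12)=-4, clip(-7,-13,12)=-7, clip(1,-13,12)=1 -> [1, -9, -5, -4, -7, 1]
Output sum: -23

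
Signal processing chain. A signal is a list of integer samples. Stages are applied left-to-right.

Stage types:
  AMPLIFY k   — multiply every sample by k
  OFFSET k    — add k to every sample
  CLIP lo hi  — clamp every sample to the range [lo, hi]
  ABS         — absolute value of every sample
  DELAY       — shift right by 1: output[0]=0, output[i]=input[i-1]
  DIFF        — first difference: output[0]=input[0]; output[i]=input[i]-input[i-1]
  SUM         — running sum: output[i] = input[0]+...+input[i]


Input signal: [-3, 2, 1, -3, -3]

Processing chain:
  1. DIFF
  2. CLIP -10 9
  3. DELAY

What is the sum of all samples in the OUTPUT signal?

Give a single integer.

Answer: -3

Derivation:
Input: [-3, 2, 1, -3, -3]
Stage 1 (DIFF): s[0]=-3, 2--3=5, 1-2=-1, -3-1=-4, -3--3=0 -> [-3, 5, -1, -4, 0]
Stage 2 (CLIP -10 9): clip(-3,-10,9)=-3, clip(5,-10,9)=5, clip(-1,-10,9)=-1, clip(-4,-10,9)=-4, clip(0,-10,9)=0 -> [-3, 5, -1, -4, 0]
Stage 3 (DELAY): [0, -3, 5, -1, -4] = [0, -3, 5, -1, -4] -> [0, -3, 5, -1, -4]
Output sum: -3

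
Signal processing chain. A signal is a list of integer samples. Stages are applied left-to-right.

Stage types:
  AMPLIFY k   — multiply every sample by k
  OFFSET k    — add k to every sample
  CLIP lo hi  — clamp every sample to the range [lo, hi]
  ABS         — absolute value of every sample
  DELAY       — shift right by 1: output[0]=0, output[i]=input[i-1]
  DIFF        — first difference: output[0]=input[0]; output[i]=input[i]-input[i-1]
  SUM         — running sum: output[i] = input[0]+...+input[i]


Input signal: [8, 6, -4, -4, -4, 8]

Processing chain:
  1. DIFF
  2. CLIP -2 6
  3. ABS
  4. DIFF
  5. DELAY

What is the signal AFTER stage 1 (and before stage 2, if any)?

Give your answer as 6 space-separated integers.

Input: [8, 6, -4, -4, -4, 8]
Stage 1 (DIFF): s[0]=8, 6-8=-2, -4-6=-10, -4--4=0, -4--4=0, 8--4=12 -> [8, -2, -10, 0, 0, 12]

Answer: 8 -2 -10 0 0 12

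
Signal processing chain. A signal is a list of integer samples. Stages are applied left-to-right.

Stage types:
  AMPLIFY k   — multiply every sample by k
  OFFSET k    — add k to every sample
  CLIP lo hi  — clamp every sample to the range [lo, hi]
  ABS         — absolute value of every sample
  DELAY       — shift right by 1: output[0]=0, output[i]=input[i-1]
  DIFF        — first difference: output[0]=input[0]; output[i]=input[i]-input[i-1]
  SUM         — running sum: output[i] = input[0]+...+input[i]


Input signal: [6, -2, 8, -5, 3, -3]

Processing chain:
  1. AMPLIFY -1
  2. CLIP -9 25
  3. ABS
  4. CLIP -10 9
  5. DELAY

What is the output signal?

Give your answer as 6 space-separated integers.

Answer: 0 6 2 8 5 3

Derivation:
Input: [6, -2, 8, -5, 3, -3]
Stage 1 (AMPLIFY -1): 6*-1=-6, -2*-1=2, 8*-1=-8, -5*-1=5, 3*-1=-3, -3*-1=3 -> [-6, 2, -8, 5, -3, 3]
Stage 2 (CLIP -9 25): clip(-6,-9,25)=-6, clip(2,-9,25)=2, clip(-8,-9,25)=-8, clip(5,-9,25)=5, clip(-3,-9,25)=-3, clip(3,-9,25)=3 -> [-6, 2, -8, 5, -3, 3]
Stage 3 (ABS): |-6|=6, |2|=2, |-8|=8, |5|=5, |-3|=3, |3|=3 -> [6, 2, 8, 5, 3, 3]
Stage 4 (CLIP -10 9): clip(6,-10,9)=6, clip(2,-10,9)=2, clip(8,-10,9)=8, clip(5,-10,9)=5, clip(3,-10,9)=3, clip(3,-10,9)=3 -> [6, 2, 8, 5, 3, 3]
Stage 5 (DELAY): [0, 6, 2, 8, 5, 3] = [0, 6, 2, 8, 5, 3] -> [0, 6, 2, 8, 5, 3]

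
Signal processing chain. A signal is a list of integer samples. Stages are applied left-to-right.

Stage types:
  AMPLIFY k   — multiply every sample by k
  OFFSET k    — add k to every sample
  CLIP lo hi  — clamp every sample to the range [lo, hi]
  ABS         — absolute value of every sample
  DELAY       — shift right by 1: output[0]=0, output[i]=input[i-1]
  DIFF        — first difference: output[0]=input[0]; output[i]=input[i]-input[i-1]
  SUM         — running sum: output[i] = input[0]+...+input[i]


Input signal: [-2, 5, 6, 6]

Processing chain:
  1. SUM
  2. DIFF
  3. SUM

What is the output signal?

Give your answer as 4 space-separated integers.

Input: [-2, 5, 6, 6]
Stage 1 (SUM): sum[0..0]=-2, sum[0..1]=3, sum[0..2]=9, sum[0..3]=15 -> [-2, 3, 9, 15]
Stage 2 (DIFF): s[0]=-2, 3--2=5, 9-3=6, 15-9=6 -> [-2, 5, 6, 6]
Stage 3 (SUM): sum[0..0]=-2, sum[0..1]=3, sum[0..2]=9, sum[0..3]=15 -> [-2, 3, 9, 15]

Answer: -2 3 9 15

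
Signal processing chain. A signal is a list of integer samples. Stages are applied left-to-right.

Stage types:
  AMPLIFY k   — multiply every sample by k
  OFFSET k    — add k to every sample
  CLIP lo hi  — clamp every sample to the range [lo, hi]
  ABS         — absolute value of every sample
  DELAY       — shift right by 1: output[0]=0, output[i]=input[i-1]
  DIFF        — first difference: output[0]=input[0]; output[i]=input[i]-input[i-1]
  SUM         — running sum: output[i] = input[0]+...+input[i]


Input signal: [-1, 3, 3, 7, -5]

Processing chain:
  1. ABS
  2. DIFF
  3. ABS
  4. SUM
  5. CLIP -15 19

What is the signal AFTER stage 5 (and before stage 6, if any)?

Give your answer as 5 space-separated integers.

Input: [-1, 3, 3, 7, -5]
Stage 1 (ABS): |-1|=1, |3|=3, |3|=3, |7|=7, |-5|=5 -> [1, 3, 3, 7, 5]
Stage 2 (DIFF): s[0]=1, 3-1=2, 3-3=0, 7-3=4, 5-7=-2 -> [1, 2, 0, 4, -2]
Stage 3 (ABS): |1|=1, |2|=2, |0|=0, |4|=4, |-2|=2 -> [1, 2, 0, 4, 2]
Stage 4 (SUM): sum[0..0]=1, sum[0..1]=3, sum[0..2]=3, sum[0..3]=7, sum[0..4]=9 -> [1, 3, 3, 7, 9]
Stage 5 (CLIP -15 19): clip(1,-15,19)=1, clip(3,-15,19)=3, clip(3,-15,19)=3, clip(7,-15,19)=7, clip(9,-15,19)=9 -> [1, 3, 3, 7, 9]

Answer: 1 3 3 7 9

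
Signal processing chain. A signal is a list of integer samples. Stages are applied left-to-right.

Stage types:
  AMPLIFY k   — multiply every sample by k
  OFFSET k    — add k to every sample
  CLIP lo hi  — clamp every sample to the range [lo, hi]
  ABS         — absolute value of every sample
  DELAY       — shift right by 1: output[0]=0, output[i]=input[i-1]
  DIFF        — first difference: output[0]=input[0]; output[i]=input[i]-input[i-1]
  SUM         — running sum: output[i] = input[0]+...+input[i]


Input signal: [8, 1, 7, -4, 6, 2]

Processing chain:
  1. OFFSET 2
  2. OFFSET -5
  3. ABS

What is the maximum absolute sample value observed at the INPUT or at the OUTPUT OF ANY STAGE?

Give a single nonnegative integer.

Input: [8, 1, 7, -4, 6, 2] (max |s|=8)
Stage 1 (OFFSET 2): 8+2=10, 1+2=3, 7+2=9, -4+2=-2, 6+2=8, 2+2=4 -> [10, 3, 9, -2, 8, 4] (max |s|=10)
Stage 2 (OFFSET -5): 10+-5=5, 3+-5=-2, 9+-5=4, -2+-5=-7, 8+-5=3, 4+-5=-1 -> [5, -2, 4, -7, 3, -1] (max |s|=7)
Stage 3 (ABS): |5|=5, |-2|=2, |4|=4, |-7|=7, |3|=3, |-1|=1 -> [5, 2, 4, 7, 3, 1] (max |s|=7)
Overall max amplitude: 10

Answer: 10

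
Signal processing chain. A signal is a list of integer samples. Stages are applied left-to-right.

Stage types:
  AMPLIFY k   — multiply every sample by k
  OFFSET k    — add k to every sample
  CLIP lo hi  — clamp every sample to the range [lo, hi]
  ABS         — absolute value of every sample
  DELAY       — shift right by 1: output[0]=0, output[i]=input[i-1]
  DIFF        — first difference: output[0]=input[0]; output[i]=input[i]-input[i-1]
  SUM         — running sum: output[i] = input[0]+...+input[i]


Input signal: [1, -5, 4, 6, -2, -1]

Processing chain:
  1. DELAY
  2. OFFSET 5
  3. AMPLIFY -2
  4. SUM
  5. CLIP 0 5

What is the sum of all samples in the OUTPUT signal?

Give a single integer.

Input: [1, -5, 4, 6, -2, -1]
Stage 1 (DELAY): [0, 1, -5, 4, 6, -2] = [0, 1, -5, 4, 6, -2] -> [0, 1, -5, 4, 6, -2]
Stage 2 (OFFSET 5): 0+5=5, 1+5=6, -5+5=0, 4+5=9, 6+5=11, -2+5=3 -> [5, 6, 0, 9, 11, 3]
Stage 3 (AMPLIFY -2): 5*-2=-10, 6*-2=-12, 0*-2=0, 9*-2=-18, 11*-2=-22, 3*-2=-6 -> [-10, -12, 0, -18, -22, -6]
Stage 4 (SUM): sum[0..0]=-10, sum[0..1]=-22, sum[0..2]=-22, sum[0..3]=-40, sum[0..4]=-62, sum[0..5]=-68 -> [-10, -22, -22, -40, -62, -68]
Stage 5 (CLIP 0 5): clip(-10,0,5)=0, clip(-22,0,5)=0, clip(-22,0,5)=0, clip(-40,0,5)=0, clip(-62,0,5)=0, clip(-68,0,5)=0 -> [0, 0, 0, 0, 0, 0]
Output sum: 0

Answer: 0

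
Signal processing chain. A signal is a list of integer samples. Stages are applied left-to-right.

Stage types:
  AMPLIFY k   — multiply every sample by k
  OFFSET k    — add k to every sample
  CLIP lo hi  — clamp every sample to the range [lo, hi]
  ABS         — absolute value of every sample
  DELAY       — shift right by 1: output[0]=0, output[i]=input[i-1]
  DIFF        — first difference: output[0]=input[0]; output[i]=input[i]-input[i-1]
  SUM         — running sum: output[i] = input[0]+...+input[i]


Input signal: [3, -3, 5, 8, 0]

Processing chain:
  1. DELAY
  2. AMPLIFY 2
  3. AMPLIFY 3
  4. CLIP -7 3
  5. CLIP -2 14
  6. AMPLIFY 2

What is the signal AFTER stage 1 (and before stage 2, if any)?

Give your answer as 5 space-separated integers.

Answer: 0 3 -3 5 8

Derivation:
Input: [3, -3, 5, 8, 0]
Stage 1 (DELAY): [0, 3, -3, 5, 8] = [0, 3, -3, 5, 8] -> [0, 3, -3, 5, 8]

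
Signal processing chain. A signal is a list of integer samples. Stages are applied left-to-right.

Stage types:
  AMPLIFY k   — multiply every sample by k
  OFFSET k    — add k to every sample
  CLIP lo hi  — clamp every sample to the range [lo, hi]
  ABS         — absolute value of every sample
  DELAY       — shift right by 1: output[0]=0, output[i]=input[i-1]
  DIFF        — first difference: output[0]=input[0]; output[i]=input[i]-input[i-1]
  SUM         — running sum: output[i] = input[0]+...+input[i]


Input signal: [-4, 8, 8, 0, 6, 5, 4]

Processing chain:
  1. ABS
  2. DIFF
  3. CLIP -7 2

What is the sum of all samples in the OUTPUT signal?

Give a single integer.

Input: [-4, 8, 8, 0, 6, 5, 4]
Stage 1 (ABS): |-4|=4, |8|=8, |8|=8, |0|=0, |6|=6, |5|=5, |4|=4 -> [4, 8, 8, 0, 6, 5, 4]
Stage 2 (DIFF): s[0]=4, 8-4=4, 8-8=0, 0-8=-8, 6-0=6, 5-6=-1, 4-5=-1 -> [4, 4, 0, -8, 6, -1, -1]
Stage 3 (CLIP -7 2): clip(4,-7,2)=2, clip(4,-7,2)=2, clip(0,-7,2)=0, clip(-8,-7,2)=-7, clip(6,-7,2)=2, clip(-1,-7,2)=-1, clip(-1,-7,2)=-1 -> [2, 2, 0, -7, 2, -1, -1]
Output sum: -3

Answer: -3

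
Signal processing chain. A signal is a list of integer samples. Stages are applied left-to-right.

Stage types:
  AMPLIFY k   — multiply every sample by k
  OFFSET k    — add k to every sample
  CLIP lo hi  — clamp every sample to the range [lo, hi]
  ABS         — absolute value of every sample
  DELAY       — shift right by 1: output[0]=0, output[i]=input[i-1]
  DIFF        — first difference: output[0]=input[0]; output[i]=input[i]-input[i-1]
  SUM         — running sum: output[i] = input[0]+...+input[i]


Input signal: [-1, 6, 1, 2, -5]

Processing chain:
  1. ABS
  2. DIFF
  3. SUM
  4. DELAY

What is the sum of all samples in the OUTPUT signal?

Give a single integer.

Answer: 10

Derivation:
Input: [-1, 6, 1, 2, -5]
Stage 1 (ABS): |-1|=1, |6|=6, |1|=1, |2|=2, |-5|=5 -> [1, 6, 1, 2, 5]
Stage 2 (DIFF): s[0]=1, 6-1=5, 1-6=-5, 2-1=1, 5-2=3 -> [1, 5, -5, 1, 3]
Stage 3 (SUM): sum[0..0]=1, sum[0..1]=6, sum[0..2]=1, sum[0..3]=2, sum[0..4]=5 -> [1, 6, 1, 2, 5]
Stage 4 (DELAY): [0, 1, 6, 1, 2] = [0, 1, 6, 1, 2] -> [0, 1, 6, 1, 2]
Output sum: 10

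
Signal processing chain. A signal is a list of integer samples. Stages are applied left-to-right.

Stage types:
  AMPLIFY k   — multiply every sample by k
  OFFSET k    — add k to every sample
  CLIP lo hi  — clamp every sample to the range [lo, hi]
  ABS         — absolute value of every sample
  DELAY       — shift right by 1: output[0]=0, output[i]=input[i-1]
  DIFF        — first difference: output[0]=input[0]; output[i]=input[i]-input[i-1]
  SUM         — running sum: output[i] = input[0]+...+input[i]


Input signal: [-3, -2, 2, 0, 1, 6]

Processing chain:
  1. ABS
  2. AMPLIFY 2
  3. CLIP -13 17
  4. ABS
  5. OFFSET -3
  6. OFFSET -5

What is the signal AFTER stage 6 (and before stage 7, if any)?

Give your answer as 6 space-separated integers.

Answer: -2 -4 -4 -8 -6 4

Derivation:
Input: [-3, -2, 2, 0, 1, 6]
Stage 1 (ABS): |-3|=3, |-2|=2, |2|=2, |0|=0, |1|=1, |6|=6 -> [3, 2, 2, 0, 1, 6]
Stage 2 (AMPLIFY 2): 3*2=6, 2*2=4, 2*2=4, 0*2=0, 1*2=2, 6*2=12 -> [6, 4, 4, 0, 2, 12]
Stage 3 (CLIP -13 17): clip(6,-13,17)=6, clip(4,-13,17)=4, clip(4,-13,17)=4, clip(0,-13,17)=0, clip(2,-13,17)=2, clip(12,-13,17)=12 -> [6, 4, 4, 0, 2, 12]
Stage 4 (ABS): |6|=6, |4|=4, |4|=4, |0|=0, |2|=2, |12|=12 -> [6, 4, 4, 0, 2, 12]
Stage 5 (OFFSET -3): 6+-3=3, 4+-3=1, 4+-3=1, 0+-3=-3, 2+-3=-1, 12+-3=9 -> [3, 1, 1, -3, -1, 9]
Stage 6 (OFFSET -5): 3+-5=-2, 1+-5=-4, 1+-5=-4, -3+-5=-8, -1+-5=-6, 9+-5=4 -> [-2, -4, -4, -8, -6, 4]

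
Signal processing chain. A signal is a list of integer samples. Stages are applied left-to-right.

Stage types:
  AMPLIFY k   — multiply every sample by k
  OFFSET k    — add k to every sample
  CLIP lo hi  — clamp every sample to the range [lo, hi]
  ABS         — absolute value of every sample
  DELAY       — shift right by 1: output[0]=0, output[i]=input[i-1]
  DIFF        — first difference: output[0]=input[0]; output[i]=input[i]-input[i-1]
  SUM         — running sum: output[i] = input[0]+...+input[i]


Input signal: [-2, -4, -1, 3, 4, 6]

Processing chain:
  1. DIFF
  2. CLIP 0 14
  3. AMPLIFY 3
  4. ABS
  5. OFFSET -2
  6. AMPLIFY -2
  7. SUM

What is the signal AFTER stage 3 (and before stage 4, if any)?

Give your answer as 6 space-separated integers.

Input: [-2, -4, -1, 3, 4, 6]
Stage 1 (DIFF): s[0]=-2, -4--2=-2, -1--4=3, 3--1=4, 4-3=1, 6-4=2 -> [-2, -2, 3, 4, 1, 2]
Stage 2 (CLIP 0 14): clip(-2,0,14)=0, clip(-2,0,14)=0, clip(3,0,14)=3, clip(4,0,14)=4, clip(1,0,14)=1, clip(2,0,14)=2 -> [0, 0, 3, 4, 1, 2]
Stage 3 (AMPLIFY 3): 0*3=0, 0*3=0, 3*3=9, 4*3=12, 1*3=3, 2*3=6 -> [0, 0, 9, 12, 3, 6]

Answer: 0 0 9 12 3 6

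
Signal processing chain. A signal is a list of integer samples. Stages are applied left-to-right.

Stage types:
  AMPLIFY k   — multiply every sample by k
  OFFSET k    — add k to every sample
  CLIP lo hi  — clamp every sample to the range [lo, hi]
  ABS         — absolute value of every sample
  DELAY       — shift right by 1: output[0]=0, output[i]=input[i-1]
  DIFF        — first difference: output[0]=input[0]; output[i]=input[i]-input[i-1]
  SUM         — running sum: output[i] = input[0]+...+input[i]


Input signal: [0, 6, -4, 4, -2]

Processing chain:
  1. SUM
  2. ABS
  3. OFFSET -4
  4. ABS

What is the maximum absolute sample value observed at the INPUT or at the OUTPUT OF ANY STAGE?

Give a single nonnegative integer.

Answer: 6

Derivation:
Input: [0, 6, -4, 4, -2] (max |s|=6)
Stage 1 (SUM): sum[0..0]=0, sum[0..1]=6, sum[0..2]=2, sum[0..3]=6, sum[0..4]=4 -> [0, 6, 2, 6, 4] (max |s|=6)
Stage 2 (ABS): |0|=0, |6|=6, |2|=2, |6|=6, |4|=4 -> [0, 6, 2, 6, 4] (max |s|=6)
Stage 3 (OFFSET -4): 0+-4=-4, 6+-4=2, 2+-4=-2, 6+-4=2, 4+-4=0 -> [-4, 2, -2, 2, 0] (max |s|=4)
Stage 4 (ABS): |-4|=4, |2|=2, |-2|=2, |2|=2, |0|=0 -> [4, 2, 2, 2, 0] (max |s|=4)
Overall max amplitude: 6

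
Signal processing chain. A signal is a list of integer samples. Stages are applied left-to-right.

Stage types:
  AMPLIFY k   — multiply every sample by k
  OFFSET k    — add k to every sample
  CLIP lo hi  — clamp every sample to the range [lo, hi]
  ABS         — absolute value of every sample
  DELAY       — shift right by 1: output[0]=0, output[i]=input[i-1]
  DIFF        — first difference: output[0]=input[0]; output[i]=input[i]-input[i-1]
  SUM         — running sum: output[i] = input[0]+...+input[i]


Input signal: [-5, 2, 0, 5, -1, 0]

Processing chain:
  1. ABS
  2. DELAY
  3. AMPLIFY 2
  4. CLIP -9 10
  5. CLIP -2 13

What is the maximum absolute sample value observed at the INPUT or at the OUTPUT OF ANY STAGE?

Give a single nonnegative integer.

Answer: 10

Derivation:
Input: [-5, 2, 0, 5, -1, 0] (max |s|=5)
Stage 1 (ABS): |-5|=5, |2|=2, |0|=0, |5|=5, |-1|=1, |0|=0 -> [5, 2, 0, 5, 1, 0] (max |s|=5)
Stage 2 (DELAY): [0, 5, 2, 0, 5, 1] = [0, 5, 2, 0, 5, 1] -> [0, 5, 2, 0, 5, 1] (max |s|=5)
Stage 3 (AMPLIFY 2): 0*2=0, 5*2=10, 2*2=4, 0*2=0, 5*2=10, 1*2=2 -> [0, 10, 4, 0, 10, 2] (max |s|=10)
Stage 4 (CLIP -9 10): clip(0,-9,10)=0, clip(10,-9,10)=10, clip(4,-9,10)=4, clip(0,-9,10)=0, clip(10,-9,10)=10, clip(2,-9,10)=2 -> [0, 10, 4, 0, 10, 2] (max |s|=10)
Stage 5 (CLIP -2 13): clip(0,-2,13)=0, clip(10,-2,13)=10, clip(4,-2,13)=4, clip(0,-2,13)=0, clip(10,-2,13)=10, clip(2,-2,13)=2 -> [0, 10, 4, 0, 10, 2] (max |s|=10)
Overall max amplitude: 10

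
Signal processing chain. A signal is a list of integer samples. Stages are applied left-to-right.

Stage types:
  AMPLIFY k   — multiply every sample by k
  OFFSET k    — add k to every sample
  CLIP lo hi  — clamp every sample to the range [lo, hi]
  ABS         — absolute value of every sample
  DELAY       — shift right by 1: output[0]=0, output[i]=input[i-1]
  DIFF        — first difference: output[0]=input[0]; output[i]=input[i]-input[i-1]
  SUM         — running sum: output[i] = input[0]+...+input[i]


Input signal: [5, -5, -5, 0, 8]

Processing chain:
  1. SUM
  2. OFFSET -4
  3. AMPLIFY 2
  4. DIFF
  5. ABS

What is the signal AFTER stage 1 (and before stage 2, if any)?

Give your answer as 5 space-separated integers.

Answer: 5 0 -5 -5 3

Derivation:
Input: [5, -5, -5, 0, 8]
Stage 1 (SUM): sum[0..0]=5, sum[0..1]=0, sum[0..2]=-5, sum[0..3]=-5, sum[0..4]=3 -> [5, 0, -5, -5, 3]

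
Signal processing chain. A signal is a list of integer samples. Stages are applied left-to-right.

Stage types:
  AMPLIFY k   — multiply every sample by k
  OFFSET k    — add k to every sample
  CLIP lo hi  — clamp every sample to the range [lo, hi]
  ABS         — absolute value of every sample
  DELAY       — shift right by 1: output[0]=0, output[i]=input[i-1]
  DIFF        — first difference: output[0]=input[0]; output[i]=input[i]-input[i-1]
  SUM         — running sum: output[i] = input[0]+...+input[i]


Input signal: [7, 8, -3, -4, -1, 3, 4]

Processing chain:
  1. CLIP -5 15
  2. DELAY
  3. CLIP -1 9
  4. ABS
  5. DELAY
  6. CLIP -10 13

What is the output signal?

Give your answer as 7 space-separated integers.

Answer: 0 0 7 8 1 1 1

Derivation:
Input: [7, 8, -3, -4, -1, 3, 4]
Stage 1 (CLIP -5 15): clip(7,-5,15)=7, clip(8,-5,15)=8, clip(-3,-5,15)=-3, clip(-4,-5,15)=-4, clip(-1,-5,15)=-1, clip(3,-5,15)=3, clip(4,-5,15)=4 -> [7, 8, -3, -4, -1, 3, 4]
Stage 2 (DELAY): [0, 7, 8, -3, -4, -1, 3] = [0, 7, 8, -3, -4, -1, 3] -> [0, 7, 8, -3, -4, -1, 3]
Stage 3 (CLIP -1 9): clip(0,-1,9)=0, clip(7,-1,9)=7, clip(8,-1,9)=8, clip(-3,-1,9)=-1, clip(-4,-1,9)=-1, clip(-1,-1,9)=-1, clip(3,-1,9)=3 -> [0, 7, 8, -1, -1, -1, 3]
Stage 4 (ABS): |0|=0, |7|=7, |8|=8, |-1|=1, |-1|=1, |-1|=1, |3|=3 -> [0, 7, 8, 1, 1, 1, 3]
Stage 5 (DELAY): [0, 0, 7, 8, 1, 1, 1] = [0, 0, 7, 8, 1, 1, 1] -> [0, 0, 7, 8, 1, 1, 1]
Stage 6 (CLIP -10 13): clip(0,-10,13)=0, clip(0,-10,13)=0, clip(7,-10,13)=7, clip(8,-10,13)=8, clip(1,-10,13)=1, clip(1,-10,13)=1, clip(1,-10,13)=1 -> [0, 0, 7, 8, 1, 1, 1]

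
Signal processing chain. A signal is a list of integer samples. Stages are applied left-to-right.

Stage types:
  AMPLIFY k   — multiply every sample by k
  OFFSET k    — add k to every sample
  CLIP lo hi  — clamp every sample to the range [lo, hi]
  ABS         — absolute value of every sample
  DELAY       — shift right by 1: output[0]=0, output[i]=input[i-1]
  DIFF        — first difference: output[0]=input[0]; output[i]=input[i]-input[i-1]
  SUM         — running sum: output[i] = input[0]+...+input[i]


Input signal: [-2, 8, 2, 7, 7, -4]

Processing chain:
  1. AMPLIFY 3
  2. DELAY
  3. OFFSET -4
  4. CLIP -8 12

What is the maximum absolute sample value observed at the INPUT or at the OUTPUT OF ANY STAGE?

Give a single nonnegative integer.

Input: [-2, 8, 2, 7, 7, -4] (max |s|=8)
Stage 1 (AMPLIFY 3): -2*3=-6, 8*3=24, 2*3=6, 7*3=21, 7*3=21, -4*3=-12 -> [-6, 24, 6, 21, 21, -12] (max |s|=24)
Stage 2 (DELAY): [0, -6, 24, 6, 21, 21] = [0, -6, 24, 6, 21, 21] -> [0, -6, 24, 6, 21, 21] (max |s|=24)
Stage 3 (OFFSET -4): 0+-4=-4, -6+-4=-10, 24+-4=20, 6+-4=2, 21+-4=17, 21+-4=17 -> [-4, -10, 20, 2, 17, 17] (max |s|=20)
Stage 4 (CLIP -8 12): clip(-4,-8,12)=-4, clip(-10,-8,12)=-8, clip(20,-8,12)=12, clip(2,-8,12)=2, clip(17,-8,12)=12, clip(17,-8,12)=12 -> [-4, -8, 12, 2, 12, 12] (max |s|=12)
Overall max amplitude: 24

Answer: 24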